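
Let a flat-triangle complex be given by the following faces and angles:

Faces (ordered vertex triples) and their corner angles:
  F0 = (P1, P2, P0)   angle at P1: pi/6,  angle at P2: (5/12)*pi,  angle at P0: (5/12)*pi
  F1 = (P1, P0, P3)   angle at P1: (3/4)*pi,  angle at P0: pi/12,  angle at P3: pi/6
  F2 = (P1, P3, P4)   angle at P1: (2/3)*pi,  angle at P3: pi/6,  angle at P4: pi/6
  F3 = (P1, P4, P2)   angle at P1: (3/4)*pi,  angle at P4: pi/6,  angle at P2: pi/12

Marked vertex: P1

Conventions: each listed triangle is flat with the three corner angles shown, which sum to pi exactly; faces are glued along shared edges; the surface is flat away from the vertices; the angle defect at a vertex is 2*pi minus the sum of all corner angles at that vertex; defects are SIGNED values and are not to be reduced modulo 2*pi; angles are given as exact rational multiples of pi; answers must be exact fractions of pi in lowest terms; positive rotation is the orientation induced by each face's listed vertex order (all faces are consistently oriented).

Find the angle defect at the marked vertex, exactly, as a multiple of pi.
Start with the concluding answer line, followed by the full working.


Answer: defect(P1) = -pi/3

Sum of corner angles at P1: (7/3)*pi
defect = 2*pi - (7/3)*pi


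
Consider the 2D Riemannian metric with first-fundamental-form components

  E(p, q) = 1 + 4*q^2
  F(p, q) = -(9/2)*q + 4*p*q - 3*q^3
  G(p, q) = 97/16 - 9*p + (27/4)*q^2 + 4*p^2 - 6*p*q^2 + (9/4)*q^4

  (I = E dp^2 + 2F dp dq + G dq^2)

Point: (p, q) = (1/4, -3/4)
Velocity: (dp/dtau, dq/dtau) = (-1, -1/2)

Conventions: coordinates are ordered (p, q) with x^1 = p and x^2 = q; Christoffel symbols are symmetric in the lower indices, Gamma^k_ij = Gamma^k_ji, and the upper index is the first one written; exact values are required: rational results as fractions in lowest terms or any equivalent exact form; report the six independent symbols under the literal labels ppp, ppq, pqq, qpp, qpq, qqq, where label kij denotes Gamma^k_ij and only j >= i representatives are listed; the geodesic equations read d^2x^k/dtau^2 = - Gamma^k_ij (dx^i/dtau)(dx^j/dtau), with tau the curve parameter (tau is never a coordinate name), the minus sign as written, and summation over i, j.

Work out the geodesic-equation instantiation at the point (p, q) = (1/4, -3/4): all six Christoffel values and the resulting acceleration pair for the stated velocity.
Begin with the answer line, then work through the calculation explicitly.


Answer: Gamma_ppp = 0, Gamma_ppq = -3072/10217, Gamma_pqq = -3456/10217, Gamma_qpp = 0, Gamma_qpq = -5312/10217, Gamma_qqq = -5976/10217; accelerations (d^2p/dtau^2, d^2q/dtau^2) = (3936/10217, 6806/10217)

E = 13/4, F = 249/64, G = 7913/1024 at the point
E_p = 0, E_q = -6, F_p = -3, F_q = -137/16, G_p = -83/8, G_q = -747/64
EG - F^2 = 10217/1024;  g^inv = (1024/10217) * [[7913/1024, -249/64], [-249/64, 13/4]]
first-kind symbols [ij,l] = (1/2)(d_i g_jl + d_j g_il - d_l g_ij): [pp,p] = E_p/2 = 0, [pp,q] = F_p - E_q/2 = 0, [pq,p] = E_q/2 = -3, [pq,q] = G_p/2 = -83/16, [qq,p] = F_q - G_p/2 = -27/8, [qq,q] = G_q/2 = -747/128
Gamma^p_ij = (G*[ij,p] - F*[ij,q])/(EG - F^2), Gamma^q_ij = (E*[ij,q] - F*[ij,p])/(EG - F^2)
Gamma_ppp = 0, Gamma_ppq = -3072/10217, Gamma_pqq = -3456/10217, Gamma_qpp = 0, Gamma_qpq = -5312/10217, Gamma_qqq = -5976/10217
d^2p/dtau^2 = -(Gamma_ppp*(-1)^2 + 2*Gamma_ppq*(-1)*(-1/2) + Gamma_pqq*(-1/2)^2) = 3936/10217
d^2q/dtau^2 = -(Gamma_qpp*(-1)^2 + 2*Gamma_qpq*(-1)*(-1/2) + Gamma_qqq*(-1/2)^2) = 6806/10217


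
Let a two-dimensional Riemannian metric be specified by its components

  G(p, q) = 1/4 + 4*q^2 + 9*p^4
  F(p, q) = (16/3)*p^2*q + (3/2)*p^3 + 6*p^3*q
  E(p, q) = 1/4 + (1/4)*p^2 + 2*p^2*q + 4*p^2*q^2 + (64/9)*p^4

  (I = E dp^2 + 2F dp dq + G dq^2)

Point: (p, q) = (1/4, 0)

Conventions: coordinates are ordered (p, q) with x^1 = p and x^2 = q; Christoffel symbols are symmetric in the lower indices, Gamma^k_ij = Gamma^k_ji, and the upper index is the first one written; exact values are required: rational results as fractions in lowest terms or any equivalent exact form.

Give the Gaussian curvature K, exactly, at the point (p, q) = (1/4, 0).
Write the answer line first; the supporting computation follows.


Answer: K = 557568/146689

E = 169/576, F = 3/128, G = 73/256, EG - F^2 = 383/4608 at the point
E_p = 41/72, E_q = 1/8, F_p = 9/32, F_q = 41/96, G_p = 9/16, G_q = 0
E_qq = 1/2, F_pq = 91/24, G_pp = 27/4
K follows from Brioschi's formula, (det M1 - det M2)/(EG - F^2)^2.
M1 = [[-E_qq/2 + F_pq - G_pp/2, E_p/2, F_p - E_q/2], [F_q - G_p/2, E, F], [G_q/2, F, G]] = [[1/6, 41/144, 7/32], [7/48, 169/576, 3/128], [0, 3/128, 73/256]]; det M1 = 407/147456
M2 = [[0, E_q/2, G_p/2], [E_q/2, E, F], [G_p/2, F, G]] = [[0, 1/16, 9/32], [1/16, 169/576, 3/128], [9/32, 3/128, 73/256]]; det M2 = -385/16384
det M1 - det M2 = 121/4608; K = 121/4608 / (383/4608)^2 = 557568/146689


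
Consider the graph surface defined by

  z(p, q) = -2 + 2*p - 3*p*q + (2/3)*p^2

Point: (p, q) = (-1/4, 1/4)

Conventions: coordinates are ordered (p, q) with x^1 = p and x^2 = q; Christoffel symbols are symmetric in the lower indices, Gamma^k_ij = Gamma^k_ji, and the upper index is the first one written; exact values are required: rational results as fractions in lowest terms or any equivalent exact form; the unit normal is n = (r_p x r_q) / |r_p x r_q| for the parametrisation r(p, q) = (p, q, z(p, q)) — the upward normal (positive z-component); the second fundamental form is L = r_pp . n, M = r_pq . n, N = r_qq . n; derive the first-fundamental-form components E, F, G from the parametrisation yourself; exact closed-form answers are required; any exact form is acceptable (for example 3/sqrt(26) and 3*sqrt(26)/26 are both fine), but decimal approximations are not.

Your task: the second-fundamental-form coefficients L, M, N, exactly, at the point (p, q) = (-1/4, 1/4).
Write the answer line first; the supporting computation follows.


Answer: L = 8*sqrt(346)/173, M = -18*sqrt(346)/173, N = 0

z_p = 11/12, z_q = 3/4, z_pp = 4/3, z_pq = -3, z_qq = 0
E = 265/144, F = 11/16, G = 25/16; answer radicand W^2 = 173/72
unnormalised second-form numerators: l = 4/3, m = -3, n = 0; L = l/sqrt(173/72), and similarly M = m/sqrt(W^2), N = n/sqrt(W^2)


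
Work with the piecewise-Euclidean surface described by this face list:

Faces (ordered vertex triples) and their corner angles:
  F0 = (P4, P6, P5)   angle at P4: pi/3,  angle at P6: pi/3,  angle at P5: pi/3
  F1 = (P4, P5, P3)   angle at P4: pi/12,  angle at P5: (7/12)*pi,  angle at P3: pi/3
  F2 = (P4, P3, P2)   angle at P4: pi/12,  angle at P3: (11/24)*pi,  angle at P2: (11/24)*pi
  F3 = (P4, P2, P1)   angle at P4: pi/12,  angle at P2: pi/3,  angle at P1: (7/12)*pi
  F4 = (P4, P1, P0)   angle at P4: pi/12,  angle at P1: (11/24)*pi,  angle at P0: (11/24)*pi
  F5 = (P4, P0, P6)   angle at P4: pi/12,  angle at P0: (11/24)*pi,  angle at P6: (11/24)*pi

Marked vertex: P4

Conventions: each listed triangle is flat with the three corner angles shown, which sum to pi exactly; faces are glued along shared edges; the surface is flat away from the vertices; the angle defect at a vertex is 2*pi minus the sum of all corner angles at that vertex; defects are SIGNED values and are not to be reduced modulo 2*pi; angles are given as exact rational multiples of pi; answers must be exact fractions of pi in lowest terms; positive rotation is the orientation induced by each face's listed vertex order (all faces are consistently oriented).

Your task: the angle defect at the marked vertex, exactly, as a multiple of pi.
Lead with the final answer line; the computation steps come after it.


Answer: defect(P4) = (5/4)*pi

Sum of corner angles at P4: (3/4)*pi
defect = 2*pi - (3/4)*pi


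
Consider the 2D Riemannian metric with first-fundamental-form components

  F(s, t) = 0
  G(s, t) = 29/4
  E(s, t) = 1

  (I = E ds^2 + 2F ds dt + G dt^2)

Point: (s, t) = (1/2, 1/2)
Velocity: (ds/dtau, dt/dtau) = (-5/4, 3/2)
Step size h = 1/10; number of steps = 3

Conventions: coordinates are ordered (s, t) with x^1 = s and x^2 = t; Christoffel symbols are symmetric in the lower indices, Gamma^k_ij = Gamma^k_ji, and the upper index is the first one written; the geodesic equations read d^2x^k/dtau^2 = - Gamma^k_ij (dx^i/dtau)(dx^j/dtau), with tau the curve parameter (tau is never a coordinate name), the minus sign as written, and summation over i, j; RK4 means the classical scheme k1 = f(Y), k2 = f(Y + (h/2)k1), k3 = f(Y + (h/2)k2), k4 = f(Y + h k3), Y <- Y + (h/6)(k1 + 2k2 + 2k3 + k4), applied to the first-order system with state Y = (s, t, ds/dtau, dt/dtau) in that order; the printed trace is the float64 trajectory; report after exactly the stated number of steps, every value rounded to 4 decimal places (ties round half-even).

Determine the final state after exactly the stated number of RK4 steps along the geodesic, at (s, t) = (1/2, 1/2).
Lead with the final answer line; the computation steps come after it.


Answer: s = 0.1250, t = 0.9500, ds/dtau = -1.2500, dt/dtau = 1.5000

f(Y) = (ds/dtau, dt/dtau, -Gamma^s_ij Y'^i Y'^j, -Gamma^t_ij Y'^i Y'^j) with the Gammas evaluated at the stage position; h = 0.100000; intermediate values shown to 6 dp
step 0: s = 0.5000, t = 0.5000, ds/dtau = -1.2500, dt/dtau = 1.5000
step 1:
  k1: at (s, t) = (0.500000, 0.500000), (ds/dtau, dt/dtau) = (-1.250000, 1.500000); Gamma_sss = 0.000000, Gamma_sst = 0.000000, Gamma_stt = 0.000000, Gamma_tss = 0.000000, Gamma_tst = 0.000000, Gamma_ttt = 0.000000; k1 = (-1.250000, 1.500000, 0.000000, 0.000000)
  k2: at (s, t) = (0.437500, 0.575000), (ds/dtau, dt/dtau) = (-1.250000, 1.500000); Gamma_sss = 0.000000, Gamma_sst = 0.000000, Gamma_stt = 0.000000, Gamma_tss = 0.000000, Gamma_tst = 0.000000, Gamma_ttt = 0.000000; k2 = (-1.250000, 1.500000, 0.000000, 0.000000)
  k3: at (s, t) = (0.437500, 0.575000), (ds/dtau, dt/dtau) = (-1.250000, 1.500000); Gamma_sss = 0.000000, Gamma_sst = 0.000000, Gamma_stt = 0.000000, Gamma_tss = 0.000000, Gamma_tst = 0.000000, Gamma_ttt = 0.000000; k3 = (-1.250000, 1.500000, 0.000000, 0.000000)
  k4: at (s, t) = (0.375000, 0.650000), (ds/dtau, dt/dtau) = (-1.250000, 1.500000); Gamma_sss = 0.000000, Gamma_sst = 0.000000, Gamma_stt = 0.000000, Gamma_tss = 0.000000, Gamma_tst = 0.000000, Gamma_ttt = 0.000000; k4 = (-1.250000, 1.500000, 0.000000, 0.000000)
  Y <- Y + (h/6)(k1 + 2k2 + 2k3 + k4): s = 0.3750, t = 0.6500, ds/dtau = -1.2500, dt/dtau = 1.5000
step 2:
  k1: at (s, t) = (0.375000, 0.650000), (ds/dtau, dt/dtau) = (-1.250000, 1.500000); Gamma_sss = 0.000000, Gamma_sst = 0.000000, Gamma_stt = 0.000000, Gamma_tss = 0.000000, Gamma_tst = 0.000000, Gamma_ttt = 0.000000; k1 = (-1.250000, 1.500000, 0.000000, 0.000000)
  k2: at (s, t) = (0.312500, 0.725000), (ds/dtau, dt/dtau) = (-1.250000, 1.500000); Gamma_sss = 0.000000, Gamma_sst = 0.000000, Gamma_stt = 0.000000, Gamma_tss = 0.000000, Gamma_tst = 0.000000, Gamma_ttt = 0.000000; k2 = (-1.250000, 1.500000, 0.000000, 0.000000)
  k3: at (s, t) = (0.312500, 0.725000), (ds/dtau, dt/dtau) = (-1.250000, 1.500000); Gamma_sss = 0.000000, Gamma_sst = 0.000000, Gamma_stt = 0.000000, Gamma_tss = 0.000000, Gamma_tst = 0.000000, Gamma_ttt = 0.000000; k3 = (-1.250000, 1.500000, 0.000000, 0.000000)
  k4: at (s, t) = (0.250000, 0.800000), (ds/dtau, dt/dtau) = (-1.250000, 1.500000); Gamma_sss = 0.000000, Gamma_sst = 0.000000, Gamma_stt = 0.000000, Gamma_tss = 0.000000, Gamma_tst = 0.000000, Gamma_ttt = 0.000000; k4 = (-1.250000, 1.500000, 0.000000, 0.000000)
  Y <- Y + (h/6)(k1 + 2k2 + 2k3 + k4): s = 0.2500, t = 0.8000, ds/dtau = -1.2500, dt/dtau = 1.5000
step 3:
  k1: at (s, t) = (0.250000, 0.800000), (ds/dtau, dt/dtau) = (-1.250000, 1.500000); Gamma_sss = 0.000000, Gamma_sst = 0.000000, Gamma_stt = 0.000000, Gamma_tss = 0.000000, Gamma_tst = 0.000000, Gamma_ttt = 0.000000; k1 = (-1.250000, 1.500000, 0.000000, 0.000000)
  k2: at (s, t) = (0.187500, 0.875000), (ds/dtau, dt/dtau) = (-1.250000, 1.500000); Gamma_sss = 0.000000, Gamma_sst = 0.000000, Gamma_stt = 0.000000, Gamma_tss = 0.000000, Gamma_tst = 0.000000, Gamma_ttt = 0.000000; k2 = (-1.250000, 1.500000, 0.000000, 0.000000)
  k3: at (s, t) = (0.187500, 0.875000), (ds/dtau, dt/dtau) = (-1.250000, 1.500000); Gamma_sss = 0.000000, Gamma_sst = 0.000000, Gamma_stt = 0.000000, Gamma_tss = 0.000000, Gamma_tst = 0.000000, Gamma_ttt = 0.000000; k3 = (-1.250000, 1.500000, 0.000000, 0.000000)
  k4: at (s, t) = (0.125000, 0.950000), (ds/dtau, dt/dtau) = (-1.250000, 1.500000); Gamma_sss = 0.000000, Gamma_sst = 0.000000, Gamma_stt = 0.000000, Gamma_tss = 0.000000, Gamma_tst = 0.000000, Gamma_ttt = 0.000000; k4 = (-1.250000, 1.500000, 0.000000, 0.000000)
  Y <- Y + (h/6)(k1 + 2k2 + 2k3 + k4): s = 0.1250, t = 0.9500, ds/dtau = -1.2500, dt/dtau = 1.5000


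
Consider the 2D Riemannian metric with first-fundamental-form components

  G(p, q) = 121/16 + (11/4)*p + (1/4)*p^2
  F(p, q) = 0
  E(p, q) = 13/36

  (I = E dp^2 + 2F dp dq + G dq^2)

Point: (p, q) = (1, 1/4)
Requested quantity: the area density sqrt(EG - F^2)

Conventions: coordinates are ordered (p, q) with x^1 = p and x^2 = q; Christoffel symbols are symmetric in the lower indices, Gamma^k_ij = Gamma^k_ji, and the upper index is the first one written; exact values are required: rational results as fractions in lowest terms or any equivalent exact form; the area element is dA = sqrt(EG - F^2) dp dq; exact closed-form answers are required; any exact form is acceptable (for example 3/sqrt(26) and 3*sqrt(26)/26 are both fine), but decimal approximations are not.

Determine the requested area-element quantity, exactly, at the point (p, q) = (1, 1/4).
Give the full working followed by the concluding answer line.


E = 13/36, F = 0, G = 169/16; EG - F^2 = 2197/576

Answer: sqrt(EG - F^2) = 13*sqrt(13)/24


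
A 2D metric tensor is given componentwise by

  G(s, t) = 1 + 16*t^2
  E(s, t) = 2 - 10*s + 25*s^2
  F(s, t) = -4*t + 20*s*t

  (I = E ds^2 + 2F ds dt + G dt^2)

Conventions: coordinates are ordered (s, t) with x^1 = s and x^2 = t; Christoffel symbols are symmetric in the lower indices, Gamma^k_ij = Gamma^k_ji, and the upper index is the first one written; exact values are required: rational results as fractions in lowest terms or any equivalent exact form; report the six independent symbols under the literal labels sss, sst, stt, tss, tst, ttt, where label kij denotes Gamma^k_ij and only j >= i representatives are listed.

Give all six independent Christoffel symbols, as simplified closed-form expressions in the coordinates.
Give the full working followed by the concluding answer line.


E = 2 - 10*s + 25*s^2; F = -4*t + 20*s*t; G = 1 + 16*t^2
Gamma^k_ij = (1/2) g^{kl} (d_i g_jl + d_j g_il - d_l g_ij), with g^inv = (1/(EG-F^2)) [[G, -F], [-F, E]]
first partials: E_s = -10 + 50*s, E_t = 0, F_s = 20*t, F_t = -4 + 20*s, G_s = 0, G_t = 32*t
D = EG - F^2 = 2 - 10*s + 16*t^2 + 25*s^2
expanded: Gamma^s_ss = (G E_s - 2F F_s + F E_t)/(2D), Gamma^s_st = (G E_t - F G_s)/(2D), Gamma^s_tt = (2G F_t - G G_s - F G_t)/(2D), Gamma^t_ss = (2E F_s - E E_t - F E_s)/(2D), Gamma^t_st = (E G_s - F E_t)/(2D), Gamma^t_tt = (E G_t - 2F F_t + F G_s)/(2D); substitute and cancel common factors

Answer: Gamma_sss = (25*s - 5)/(25*s^2 - 10*s + 16*t^2 + 2), Gamma_sst = 0, Gamma_stt = (20*s - 4)/(25*s^2 - 10*s + 16*t^2 + 2), Gamma_tss = 20*t/(25*s^2 - 10*s + 16*t^2 + 2), Gamma_tst = 0, Gamma_ttt = 16*t/(25*s^2 - 10*s + 16*t^2 + 2)


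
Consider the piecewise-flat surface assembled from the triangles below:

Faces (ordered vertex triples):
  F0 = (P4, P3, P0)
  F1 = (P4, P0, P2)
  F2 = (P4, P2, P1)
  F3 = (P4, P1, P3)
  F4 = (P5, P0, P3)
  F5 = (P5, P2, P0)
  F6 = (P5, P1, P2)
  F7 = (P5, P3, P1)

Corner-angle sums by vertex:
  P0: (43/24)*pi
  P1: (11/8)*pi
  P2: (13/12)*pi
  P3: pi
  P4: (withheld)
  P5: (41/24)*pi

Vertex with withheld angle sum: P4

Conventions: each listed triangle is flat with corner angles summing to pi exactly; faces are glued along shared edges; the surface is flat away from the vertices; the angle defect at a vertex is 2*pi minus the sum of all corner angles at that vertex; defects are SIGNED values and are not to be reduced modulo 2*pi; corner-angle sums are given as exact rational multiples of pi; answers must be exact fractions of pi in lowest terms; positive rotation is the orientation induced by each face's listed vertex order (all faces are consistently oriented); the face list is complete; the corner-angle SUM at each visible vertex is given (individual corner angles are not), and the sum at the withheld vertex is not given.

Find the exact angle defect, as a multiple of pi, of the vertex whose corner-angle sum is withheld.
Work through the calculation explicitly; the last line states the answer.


V = 6, E = 12, F = 8; chi = V - E + F = 2
Gauss-Bonnet: total defect = 2*pi*chi = 4*pi; visible defects sum to (73/24)*pi

Answer: defect(P4) = (23/24)*pi


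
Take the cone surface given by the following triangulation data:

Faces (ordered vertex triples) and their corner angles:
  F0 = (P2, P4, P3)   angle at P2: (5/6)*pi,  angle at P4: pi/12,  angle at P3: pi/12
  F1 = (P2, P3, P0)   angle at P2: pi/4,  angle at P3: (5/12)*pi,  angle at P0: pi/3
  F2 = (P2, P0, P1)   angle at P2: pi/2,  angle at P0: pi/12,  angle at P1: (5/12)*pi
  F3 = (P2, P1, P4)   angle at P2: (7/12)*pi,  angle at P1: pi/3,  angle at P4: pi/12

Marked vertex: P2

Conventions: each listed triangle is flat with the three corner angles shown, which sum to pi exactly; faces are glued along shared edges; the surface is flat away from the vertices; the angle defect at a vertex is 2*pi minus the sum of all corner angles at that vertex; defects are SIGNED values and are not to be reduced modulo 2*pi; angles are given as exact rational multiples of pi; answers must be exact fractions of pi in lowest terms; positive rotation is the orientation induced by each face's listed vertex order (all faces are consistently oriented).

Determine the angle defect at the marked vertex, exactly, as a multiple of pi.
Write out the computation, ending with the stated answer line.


Sum of corner angles at P2: (13/6)*pi
defect = 2*pi - (13/6)*pi

Answer: defect(P2) = -pi/6


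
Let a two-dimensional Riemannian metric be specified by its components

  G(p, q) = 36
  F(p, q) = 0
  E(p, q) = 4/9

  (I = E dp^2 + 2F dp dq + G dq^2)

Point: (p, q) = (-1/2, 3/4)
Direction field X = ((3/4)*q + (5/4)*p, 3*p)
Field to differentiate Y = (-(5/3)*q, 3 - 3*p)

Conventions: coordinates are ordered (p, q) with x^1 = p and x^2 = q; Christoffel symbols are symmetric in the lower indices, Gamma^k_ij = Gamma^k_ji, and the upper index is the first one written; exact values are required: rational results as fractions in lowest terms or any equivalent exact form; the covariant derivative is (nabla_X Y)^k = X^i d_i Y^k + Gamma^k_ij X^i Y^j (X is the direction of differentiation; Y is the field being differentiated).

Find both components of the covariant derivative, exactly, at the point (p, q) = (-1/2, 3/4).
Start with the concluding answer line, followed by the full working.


Answer: (nabla_X Y)^p = 5/2, (nabla_X Y)^q = 3/16

E = 4/9, F = 0, G = 36 at the point
E_p = 0, E_q = 0, F_p = 0, F_q = 0, G_p = 0, G_q = 0
EG - F^2 = 16;  g^inv = (1/16) * [[36, 0], [0, 4/9]]
first-kind symbols [ij,l] = (1/2)(d_i g_jl + d_j g_il - d_l g_ij): [pp,p] = E_p/2 = 0, [pp,q] = F_p - E_q/2 = 0, [pq,p] = E_q/2 = 0, [pq,q] = G_p/2 = 0, [qq,p] = F_q - G_p/2 = 0, [qq,q] = G_q/2 = 0
Gamma^p_ij = (G*[ij,p] - F*[ij,q])/(EG - F^2), Gamma^q_ij = (E*[ij,q] - F*[ij,p])/(EG - F^2)
Gamma_ppp = 0, Gamma_ppq = 0, Gamma_pqq = 0, Gamma_qpp = 0, Gamma_qpq = 0, Gamma_qqq = 0
X = (-1/16, -3/2), Y = (-5/4, 9/2) at the point


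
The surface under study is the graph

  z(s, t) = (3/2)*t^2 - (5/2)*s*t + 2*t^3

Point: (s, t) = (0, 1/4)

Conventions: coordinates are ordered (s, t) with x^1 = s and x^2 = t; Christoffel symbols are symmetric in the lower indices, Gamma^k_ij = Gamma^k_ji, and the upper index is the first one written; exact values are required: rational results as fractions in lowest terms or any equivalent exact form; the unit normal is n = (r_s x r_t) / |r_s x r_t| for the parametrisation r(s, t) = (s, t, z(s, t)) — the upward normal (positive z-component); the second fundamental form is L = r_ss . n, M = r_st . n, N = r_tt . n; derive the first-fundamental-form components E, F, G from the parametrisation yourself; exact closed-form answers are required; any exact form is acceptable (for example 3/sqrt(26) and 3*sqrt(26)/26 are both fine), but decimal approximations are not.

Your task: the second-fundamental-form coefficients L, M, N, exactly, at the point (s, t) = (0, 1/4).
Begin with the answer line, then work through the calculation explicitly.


Answer: L = 0, M = -2*sqrt(170)/17, N = 24*sqrt(170)/85

z_s = -5/8, z_t = 9/8, z_ss = 0, z_st = -5/2, z_tt = 6
E = 89/64, F = -45/64, G = 145/64; answer radicand W^2 = 85/32
unnormalised second-form numerators: l = 0, m = -5/2, n = 6; L = l/sqrt(85/32), and similarly M = m/sqrt(W^2), N = n/sqrt(W^2)


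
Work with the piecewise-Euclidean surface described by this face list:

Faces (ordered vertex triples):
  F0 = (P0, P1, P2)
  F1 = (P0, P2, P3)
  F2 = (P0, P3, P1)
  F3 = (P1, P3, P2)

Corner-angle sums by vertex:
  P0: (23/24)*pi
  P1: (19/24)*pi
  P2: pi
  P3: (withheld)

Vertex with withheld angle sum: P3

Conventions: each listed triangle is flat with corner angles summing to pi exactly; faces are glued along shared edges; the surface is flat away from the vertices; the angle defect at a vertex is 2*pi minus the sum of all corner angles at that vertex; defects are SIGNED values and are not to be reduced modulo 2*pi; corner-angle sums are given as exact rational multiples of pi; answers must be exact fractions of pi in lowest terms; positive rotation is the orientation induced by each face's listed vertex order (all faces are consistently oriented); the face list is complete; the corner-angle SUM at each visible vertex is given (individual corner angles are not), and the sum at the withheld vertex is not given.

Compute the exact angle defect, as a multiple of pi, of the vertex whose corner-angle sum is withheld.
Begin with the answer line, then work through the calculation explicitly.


Answer: defect(P3) = (3/4)*pi

V = 4, E = 6, F = 4; chi = V - E + F = 2
Gauss-Bonnet: total defect = 2*pi*chi = 4*pi; visible defects sum to (13/4)*pi


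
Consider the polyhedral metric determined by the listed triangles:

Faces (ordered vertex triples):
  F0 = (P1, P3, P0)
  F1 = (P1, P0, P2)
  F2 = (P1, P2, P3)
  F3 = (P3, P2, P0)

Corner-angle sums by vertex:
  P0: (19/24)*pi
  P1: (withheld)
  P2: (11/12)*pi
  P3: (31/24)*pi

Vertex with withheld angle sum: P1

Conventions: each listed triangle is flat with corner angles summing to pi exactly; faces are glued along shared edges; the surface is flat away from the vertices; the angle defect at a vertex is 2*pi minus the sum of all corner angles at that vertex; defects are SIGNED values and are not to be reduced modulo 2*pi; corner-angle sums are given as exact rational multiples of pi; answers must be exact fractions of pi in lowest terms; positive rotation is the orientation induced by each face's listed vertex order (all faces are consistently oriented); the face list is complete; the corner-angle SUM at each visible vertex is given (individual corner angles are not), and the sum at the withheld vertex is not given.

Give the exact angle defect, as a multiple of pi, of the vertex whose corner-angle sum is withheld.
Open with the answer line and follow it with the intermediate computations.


Answer: defect(P1) = pi

V = 4, E = 6, F = 4; chi = V - E + F = 2
Gauss-Bonnet: total defect = 2*pi*chi = 4*pi; visible defects sum to 3*pi


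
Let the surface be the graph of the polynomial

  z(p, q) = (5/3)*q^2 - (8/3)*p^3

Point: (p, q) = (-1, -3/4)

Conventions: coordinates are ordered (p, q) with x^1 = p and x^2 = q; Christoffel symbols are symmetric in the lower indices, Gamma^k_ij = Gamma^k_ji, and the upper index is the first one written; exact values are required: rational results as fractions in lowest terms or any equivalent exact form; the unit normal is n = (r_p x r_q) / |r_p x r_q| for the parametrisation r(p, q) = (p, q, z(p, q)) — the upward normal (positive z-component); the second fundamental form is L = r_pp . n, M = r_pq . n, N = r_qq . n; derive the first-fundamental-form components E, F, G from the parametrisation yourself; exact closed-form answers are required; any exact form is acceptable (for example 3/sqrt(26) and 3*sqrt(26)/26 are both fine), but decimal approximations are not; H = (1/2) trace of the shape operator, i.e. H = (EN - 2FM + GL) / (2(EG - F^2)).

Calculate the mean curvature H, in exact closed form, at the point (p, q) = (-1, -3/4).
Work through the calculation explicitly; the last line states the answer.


z_p = -8, z_q = -5/2, z_pp = 16, z_pq = 0, z_qq = 10/3
E = 65, F = 20, G = 29/4; answer radicand W^2 = 285/4
unnormalised second-form numerators: l = 16, m = 0, n = 10/3; L = l/sqrt(285/4), and similarly M = m/sqrt(W^2), N = n/sqrt(W^2)
H = (E*n - 2*F*m + G*l) / (2*(EG - F^2)*sqrt(W^2)); E*n - 2*F*m + G*l = 998/3, EG - F^2 = 285/4, so H = (1996/855)/sqrt(285/4)

Answer: H = 3992*sqrt(285)/243675


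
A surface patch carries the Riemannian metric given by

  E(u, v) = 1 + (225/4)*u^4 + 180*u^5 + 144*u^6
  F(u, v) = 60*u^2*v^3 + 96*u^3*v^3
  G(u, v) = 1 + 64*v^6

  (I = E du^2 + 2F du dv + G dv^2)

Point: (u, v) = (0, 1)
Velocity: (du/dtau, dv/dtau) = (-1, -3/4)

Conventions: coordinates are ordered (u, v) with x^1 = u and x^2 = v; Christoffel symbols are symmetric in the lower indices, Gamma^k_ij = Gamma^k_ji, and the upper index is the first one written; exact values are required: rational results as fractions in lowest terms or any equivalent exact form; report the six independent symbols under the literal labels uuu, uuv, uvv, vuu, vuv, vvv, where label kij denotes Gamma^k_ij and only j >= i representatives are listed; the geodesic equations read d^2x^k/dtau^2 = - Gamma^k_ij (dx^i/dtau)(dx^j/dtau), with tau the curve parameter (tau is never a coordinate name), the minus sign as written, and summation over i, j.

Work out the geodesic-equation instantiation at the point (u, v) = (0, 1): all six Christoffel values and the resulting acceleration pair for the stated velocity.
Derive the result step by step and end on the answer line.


E = 1, F = 0, G = 65 at the point
E_u = 0, E_v = 0, F_u = 0, F_v = 0, G_u = 0, G_v = 384
EG - F^2 = 65;  g^inv = (1/65) * [[65, 0], [0, 1]]
first-kind symbols [ij,l] = (1/2)(d_i g_jl + d_j g_il - d_l g_ij): [uu,u] = E_u/2 = 0, [uu,v] = F_u - E_v/2 = 0, [uv,u] = E_v/2 = 0, [uv,v] = G_u/2 = 0, [vv,u] = F_v - G_u/2 = 0, [vv,v] = G_v/2 = 192
Gamma^u_ij = (G*[ij,u] - F*[ij,v])/(EG - F^2), Gamma^v_ij = (E*[ij,v] - F*[ij,u])/(EG - F^2)
Gamma_uuu = 0, Gamma_uuv = 0, Gamma_uvv = 0, Gamma_vuu = 0, Gamma_vuv = 0, Gamma_vvv = 192/65
d^2u/dtau^2 = -(Gamma_uuu*(-1)^2 + 2*Gamma_uuv*(-1)*(-3/4) + Gamma_uvv*(-3/4)^2) = 0
d^2v/dtau^2 = -(Gamma_vuu*(-1)^2 + 2*Gamma_vuv*(-1)*(-3/4) + Gamma_vvv*(-3/4)^2) = -108/65

Answer: Gamma_uuu = 0, Gamma_uuv = 0, Gamma_uvv = 0, Gamma_vuu = 0, Gamma_vuv = 0, Gamma_vvv = 192/65; accelerations (d^2u/dtau^2, d^2v/dtau^2) = (0, -108/65)


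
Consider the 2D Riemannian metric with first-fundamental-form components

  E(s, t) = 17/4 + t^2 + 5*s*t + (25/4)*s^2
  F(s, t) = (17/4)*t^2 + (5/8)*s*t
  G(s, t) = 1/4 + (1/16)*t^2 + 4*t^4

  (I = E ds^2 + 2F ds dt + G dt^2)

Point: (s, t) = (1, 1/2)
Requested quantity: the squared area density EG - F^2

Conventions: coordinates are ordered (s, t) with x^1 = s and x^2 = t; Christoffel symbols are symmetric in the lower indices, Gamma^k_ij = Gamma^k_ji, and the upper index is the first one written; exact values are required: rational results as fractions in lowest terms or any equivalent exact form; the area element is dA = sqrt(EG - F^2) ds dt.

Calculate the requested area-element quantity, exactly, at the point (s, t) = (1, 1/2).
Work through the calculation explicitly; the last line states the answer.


E = 53/4, F = 11/8, G = 33/64; EG - F^2 = 1265/256

Answer: EG - F^2 = 1265/256


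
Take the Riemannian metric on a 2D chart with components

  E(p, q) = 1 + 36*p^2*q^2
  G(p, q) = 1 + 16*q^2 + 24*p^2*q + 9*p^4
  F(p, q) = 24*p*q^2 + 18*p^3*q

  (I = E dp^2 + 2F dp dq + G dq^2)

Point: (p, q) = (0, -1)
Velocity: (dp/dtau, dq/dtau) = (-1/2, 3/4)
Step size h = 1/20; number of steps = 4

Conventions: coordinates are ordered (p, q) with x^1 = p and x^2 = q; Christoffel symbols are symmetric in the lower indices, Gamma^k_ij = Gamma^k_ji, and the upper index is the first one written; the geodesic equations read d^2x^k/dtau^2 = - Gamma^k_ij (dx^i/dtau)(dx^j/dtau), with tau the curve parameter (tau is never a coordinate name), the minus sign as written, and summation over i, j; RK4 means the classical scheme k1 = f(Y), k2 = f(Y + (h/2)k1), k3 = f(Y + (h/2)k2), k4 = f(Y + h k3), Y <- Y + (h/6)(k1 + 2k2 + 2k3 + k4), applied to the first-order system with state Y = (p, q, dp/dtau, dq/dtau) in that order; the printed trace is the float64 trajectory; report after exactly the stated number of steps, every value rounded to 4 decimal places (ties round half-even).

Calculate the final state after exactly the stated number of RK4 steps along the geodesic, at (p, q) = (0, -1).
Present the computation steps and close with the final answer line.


f(Y) = (dp/dtau, dq/dtau, -Gamma^p_ij Y'^i Y'^j, -Gamma^q_ij Y'^i Y'^j) with the Gammas evaluated at the stage position; h = 0.050000; intermediate values shown to 6 dp
step 0: p = 0.0000, q = -1.0000, dp/dtau = -0.5000, dq/dtau = 0.7500
step 1:
  k1: at (p, q) = (0.000000, -1.000000), (dp/dtau, dq/dtau) = (-0.500000, 0.750000); Gamma_ppp = 0.000000, Gamma_ppq = 0.000000, Gamma_pqq = 0.000000, Gamma_qpp = 1.411765, Gamma_qpq = 0.000000, Gamma_qqq = -0.941176; k1 = (-0.500000, 0.750000, 0.000000, 0.176471)
  k2: at (p, q) = (-0.012500, -0.981250), (dp/dtau, dq/dtau) = (-0.500000, 0.754412); Gamma_ppp = -0.026408, Gamma_ppq = -0.000336, Gamma_pqq = 0.017942, Gamma_qpp = 1.408251, Gamma_qpq = 0.017939, Gamma_qqq = -0.956773; k2 = (-0.500000, 0.754412, -0.003863, 0.206006)
  k3: at (p, q) = (-0.012500, -0.981140), (dp/dtau, dq/dtau) = (-0.500097, 0.755150); Gamma_ppp = -0.026407, Gamma_ppq = -0.000336, Gamma_pqq = 0.017943, Gamma_qpp = 1.408231, Gamma_qpq = 0.017941, Gamma_qqq = -0.956868; k3 = (-0.500097, 0.755150, -0.003882, 0.207013)
  k4: at (p, q) = (-0.025005, -0.962242), (dp/dtau, dq/dtau) = (-0.500194, 0.760351); Gamma_ppp = -0.052682, Gamma_ppq = -0.001369, Gamma_pqq = 0.036499, Gamma_qpp = 1.403897, Gamma_qpq = 0.036482, Gamma_qqq = -0.972657; k4 = (-0.500194, 0.760351, -0.008962, 0.238828)
  Y <- Y + (h/6)(k1 + 2k2 + 2k3 + k4): p = -0.0250, q = -0.9623, dp/dtau = -0.5002, dq/dtau = 0.7603
step 2:
  k1: at (p, q) = (-0.025003, -0.962254), (dp/dtau, dq/dtau) = (-0.500204, 0.760344); Gamma_ppp = -0.052679, Gamma_ppq = -0.001369, Gamma_pqq = 0.036497, Gamma_qpp = 1.403900, Gamma_qpq = 0.036479, Gamma_qqq = -0.972646; k1 = (-0.500204, 0.760344, -0.008960, 0.238797)
  k2: at (p, q) = (-0.037508, -0.943246), (dp/dtau, dq/dtau) = (-0.500428, 0.766314); Gamma_ppp = -0.078786, Gamma_ppq = -0.003133, Gamma_pqq = 0.055684, Gamma_qpp = 1.398763, Gamma_qpq = 0.055622, Gamma_qqq = -0.988617; k2 = (-0.500428, 0.766314, -0.015373, 0.272924)
  k3: at (p, q) = (-0.037514, -0.943097), (dp/dtau, dq/dtau) = (-0.500588, 0.767168); Gamma_ppp = -0.078796, Gamma_ppq = -0.003134, Gamma_pqq = 0.055700, Gamma_qpp = 1.398733, Gamma_qpq = 0.055638, Gamma_qqq = -0.988752; k3 = (-0.500588, 0.767168, -0.015444, 0.274154)
  k4: at (p, q) = (-0.050033, -0.923896), (dp/dtau, dq/dtau) = (-0.500976, 0.774052); Gamma_ppp = -0.104740, Gamma_ppq = -0.005672, Gamma_pqq = 0.075578, Gamma_qpp = 1.392782, Gamma_qpq = 0.075425, Gamma_qqq = -1.005006; k4 = (-0.500976, 0.774052, -0.023395, 0.311097)
  Y <- Y + (h/6)(k1 + 2k2 + 2k3 + k4): p = -0.0500, q = -0.9239, dp/dtau = -0.5010, dq/dtau = 0.7740
step 3:
  k1: at (p, q) = (-0.050030, -0.923910), (dp/dtau, dq/dtau) = (-0.500987, 0.774045); Gamma_ppp = -0.104734, Gamma_ppq = -0.005671, Gamma_pqq = 0.075573, Gamma_qpp = 1.392785, Gamma_qpq = 0.075420, Gamma_qqq = -1.004993; k1 = (-0.500987, 0.774045, -0.023391, 0.311059)
  k2: at (p, q) = (-0.062555, -0.904559), (dp/dtau, dq/dtau) = (-0.501572, 0.781821); Gamma_ppp = -0.130478, Gamma_ppq = -0.009023, Gamma_pqq = 0.096163, Gamma_qpp = 1.386037, Gamma_qpq = 0.095851, Gamma_qqq = -1.021520; k2 = (-0.501572, 0.781821, -0.033031, 0.350882)
  k3: at (p, q) = (-0.062569, -0.904364), (dp/dtau, dq/dtau) = (-0.501813, 0.782817); Gamma_ppp = -0.130505, Gamma_ppq = -0.009029, Gamma_pqq = 0.096204, Gamma_qpp = 1.385992, Gamma_qpq = 0.095891, Gamma_qqq = -1.021707; k3 = (-0.501813, 0.782817, -0.033184, 0.352426)
  k4: at (p, q) = (-0.075121, -0.884769), (dp/dtau, dq/dtau) = (-0.502646, 0.791666); Gamma_ppp = -0.156069, Gamma_ppq = -0.013251, Gamma_pqq = 0.117597, Gamma_qpp = 1.378425, Gamma_qpq = 0.117034, Gamma_qqq = -1.038633; k4 = (-0.502646, 0.791666, -0.044817, 0.395827)
  Y <- Y + (h/6)(k1 + 2k2 + 2k3 + k4): p = -0.0751, q = -0.8848, dp/dtau = -0.5027, dq/dtau = 0.7917
step 4:
  k1: at (p, q) = (-0.075117, -0.884785), (dp/dtau, dq/dtau) = (-0.502659, 0.791657); Gamma_ppp = -0.156061, Gamma_ppq = -0.013249, Gamma_pqq = 0.117589, Gamma_qpp = 1.378430, Gamma_qpq = 0.117026, Gamma_qqq = -1.038618; k1 = (-0.502659, 0.791657, -0.044809, 0.395779)
  k2: at (p, q) = (-0.087683, -0.864993), (dp/dtau, dq/dtau) = (-0.503779, 0.801552); Gamma_ppp = -0.181406, Gamma_ppq = -0.018389, Gamma_pqq = 0.139813, Gamma_qpp = 1.370061, Gamma_qpq = 0.138881, Gamma_qqq = -1.055932; k2 = (-0.503779, 0.801552, -0.058639, 0.442870)
  k3: at (p, q) = (-0.087711, -0.864746), (dp/dtau, dq/dtau) = (-0.504125, 0.802729); Gamma_ppp = -0.181456, Gamma_ppq = -0.018405, Gamma_pqq = 0.139892, Gamma_qpp = 1.369994, Gamma_qpq = 0.138958, Gamma_qqq = -1.056182; k3 = (-0.504125, 0.802729, -0.058923, 0.444870)
  k4: at (p, q) = (-0.100323, -0.844648), (dp/dtau, dq/dtau) = (-0.505605, 0.813901); Gamma_ppp = -0.206623, Gamma_ppq = -0.024542, Gamma_pqq = 0.163084, Gamma_qpp = 1.360782, Gamma_qpq = 0.161627, Gamma_qqq = -1.074042; k4 = (-0.505605, 0.813901, -0.075410, 0.496640)
  Y <- Y + (h/6)(k1 + 2k2 + 2k3 + k4): p = -0.1003, q = -0.8447, dp/dtau = -0.5056, dq/dtau = 0.8139

Answer: p = -0.1003, q = -0.8447, dp/dtau = -0.5056, dq/dtau = 0.8139


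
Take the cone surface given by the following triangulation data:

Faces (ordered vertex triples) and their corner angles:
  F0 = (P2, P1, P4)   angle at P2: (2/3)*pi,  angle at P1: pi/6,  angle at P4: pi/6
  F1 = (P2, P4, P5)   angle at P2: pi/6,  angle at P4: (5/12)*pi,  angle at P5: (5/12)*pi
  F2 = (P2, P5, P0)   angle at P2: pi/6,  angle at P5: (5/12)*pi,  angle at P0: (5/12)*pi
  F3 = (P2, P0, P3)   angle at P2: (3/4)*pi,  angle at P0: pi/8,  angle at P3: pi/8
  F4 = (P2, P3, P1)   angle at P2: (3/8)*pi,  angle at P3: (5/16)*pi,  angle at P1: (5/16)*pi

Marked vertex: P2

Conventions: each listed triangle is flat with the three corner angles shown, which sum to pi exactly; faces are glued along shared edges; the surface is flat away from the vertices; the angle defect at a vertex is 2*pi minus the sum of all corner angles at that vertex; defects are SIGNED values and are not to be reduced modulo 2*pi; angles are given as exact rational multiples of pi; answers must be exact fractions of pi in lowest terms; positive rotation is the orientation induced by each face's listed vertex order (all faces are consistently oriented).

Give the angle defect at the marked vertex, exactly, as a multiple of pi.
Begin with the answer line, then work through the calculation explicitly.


Answer: defect(P2) = -pi/8

Sum of corner angles at P2: (17/8)*pi
defect = 2*pi - (17/8)*pi


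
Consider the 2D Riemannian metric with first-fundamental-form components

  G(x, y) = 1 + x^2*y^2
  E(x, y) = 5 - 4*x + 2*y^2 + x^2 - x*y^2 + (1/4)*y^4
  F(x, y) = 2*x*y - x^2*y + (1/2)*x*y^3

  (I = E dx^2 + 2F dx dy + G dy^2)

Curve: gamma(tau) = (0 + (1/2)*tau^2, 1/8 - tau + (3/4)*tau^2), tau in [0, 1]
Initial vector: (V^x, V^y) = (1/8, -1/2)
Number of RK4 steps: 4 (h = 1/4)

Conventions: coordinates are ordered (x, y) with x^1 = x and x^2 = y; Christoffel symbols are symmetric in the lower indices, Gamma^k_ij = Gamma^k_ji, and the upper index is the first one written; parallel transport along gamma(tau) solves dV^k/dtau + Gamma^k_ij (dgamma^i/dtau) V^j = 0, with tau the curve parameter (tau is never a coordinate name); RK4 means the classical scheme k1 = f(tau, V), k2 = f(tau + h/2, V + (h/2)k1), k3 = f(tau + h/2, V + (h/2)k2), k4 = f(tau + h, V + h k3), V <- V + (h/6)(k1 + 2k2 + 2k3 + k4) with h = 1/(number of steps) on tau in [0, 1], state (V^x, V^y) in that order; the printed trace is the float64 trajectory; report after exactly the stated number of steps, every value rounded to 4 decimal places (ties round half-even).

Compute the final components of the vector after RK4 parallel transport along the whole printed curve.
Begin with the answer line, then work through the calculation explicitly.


Answer: V^x = 0.1397, V^y = -0.5005

gamma'(tau) = (tau, -1 + (3/2)*tau); f(tau, V)^k = -Gamma^k_ij(gamma(tau)) gamma'^i(tau) V^j; h = 1/4; intermediate values shown to 6 dp
curve data and Christoffel symbols at the stage parameters:
  tau = 0.000000: gamma = (0.000000, 0.125000), gamma' = (0.000000, -1.000000); Gamma_xxx = -0.399063, Gamma_xxy = 0.049883, Gamma_xyy = 0.000000, Gamma_yxx = 0.000000, Gamma_yxy = 0.000000, Gamma_yyy = 0.000000
  tau = 0.125000: gamma = (0.007812, 0.011719), gamma' = (0.125000, -0.812500); Gamma_xxx = -0.400930, Gamma_xxy = 0.004698, Gamma_xyy = 0.003132, Gamma_yxx = -0.000018, Gamma_yxy = 0.000000, Gamma_yyy = 0.000000
  tau = 0.250000: gamma = (0.031250, -0.078125), gamma' = (0.250000, -0.625000); Gamma_xxx = -0.403396, Gamma_xxy = -0.031515, Gamma_xyy = 0.012606, Gamma_yxx = 0.000499, Gamma_yxy = 0.000039, Gamma_yyy = -0.000016
  tau = 0.375000: gamma = (0.070312, -0.144531), gamma' = (0.375000, -0.437500); Gamma_xxx = -0.407230, Gamma_xxy = -0.058857, Gamma_xyy = 0.028633, Gamma_yxx = 0.002133, Gamma_yxy = 0.000308, Gamma_yyy = -0.000150
  tau = 0.500000: gamma = (0.125000, -0.187500), gamma' = (0.500000, -0.250000); Gamma_xxx = -0.413010, Gamma_xxy = -0.077439, Gamma_xyy = 0.051626, Gamma_yxx = 0.005115, Gamma_yxy = 0.000959, Gamma_yyy = -0.000639
  tau = 0.625000: gamma = (0.195312, -0.207031), gamma' = (0.625000, -0.062500); Gamma_xxx = -0.421119, Gamma_xxy = -0.087185, Gamma_xyy = 0.082250, Gamma_yxx = 0.009325, Gamma_yxy = 0.001931, Gamma_yyy = -0.001821
  tau = 0.750000: gamma = (0.281250, -0.203125), gamma' = (0.750000, 0.125000); Gamma_xxx = -0.431747, Gamma_xxy = -0.087699, Gamma_xyy = 0.121429, Gamma_yxx = 0.014180, Gamma_yxy = 0.002880, Gamma_yyy = -0.003988
  tau = 0.875000: gamma = (0.382812, -0.175781), gamma' = (0.875000, 0.312500); Gamma_xxx = -0.444856, Gamma_xxy = -0.078197, Gamma_xyy = 0.170297, Gamma_yxx = 0.018335, Gamma_yxy = 0.003223, Gamma_yyy = -0.007019
  tau = 1.000000: gamma = (0.500000, -0.125000), gamma' = (1.000000, 0.500000); Gamma_xxx = -0.460063, Gamma_xxy = -0.057508, Gamma_xyy = 0.230031, Gamma_yxx = 0.019070, Gamma_yxy = 0.002384, Gamma_yyy = -0.009535
step 0: V^x = 0.1250, V^y = -0.5000
step 1: k1 = (0.006235, 0.000000), k2 = (0.005805, 0.000000), k3 = (0.005802, 0.000000), k4 = (0.002383, -0.000003); V <- V + (h/6)(k1 + 2k2 + 2k3 + k4): V^x = 0.1263, V^y = -0.5000
step 2: k1 = (0.002373, -0.000003), k2 = (-0.001223, 0.000006), k3 = (-0.001280, 0.000007), k4 = (-0.002232, 0.000028); V <- V + (h/6)(k1 + 2k2 + 2k3 + k4): V^x = 0.1261, V^y = -0.5000
step 3: k1 = (-0.002210, 0.000027), k2 = (0.002622, -0.000058), k3 = (0.002777, -0.000061), k4 = (0.017157, -0.000564); V <- V + (h/6)(k1 + 2k2 + 2k3 + k4): V^x = 0.1272, V^y = -0.5000
step 4: k1 = (0.017283, -0.000568), k2 = (0.045909, -0.001892), k3 = (0.047387, -0.001953), k4 = (0.096750, -0.004010); V <- V + (h/6)(k1 + 2k2 + 2k3 + k4): V^x = 0.1397, V^y = -0.5005


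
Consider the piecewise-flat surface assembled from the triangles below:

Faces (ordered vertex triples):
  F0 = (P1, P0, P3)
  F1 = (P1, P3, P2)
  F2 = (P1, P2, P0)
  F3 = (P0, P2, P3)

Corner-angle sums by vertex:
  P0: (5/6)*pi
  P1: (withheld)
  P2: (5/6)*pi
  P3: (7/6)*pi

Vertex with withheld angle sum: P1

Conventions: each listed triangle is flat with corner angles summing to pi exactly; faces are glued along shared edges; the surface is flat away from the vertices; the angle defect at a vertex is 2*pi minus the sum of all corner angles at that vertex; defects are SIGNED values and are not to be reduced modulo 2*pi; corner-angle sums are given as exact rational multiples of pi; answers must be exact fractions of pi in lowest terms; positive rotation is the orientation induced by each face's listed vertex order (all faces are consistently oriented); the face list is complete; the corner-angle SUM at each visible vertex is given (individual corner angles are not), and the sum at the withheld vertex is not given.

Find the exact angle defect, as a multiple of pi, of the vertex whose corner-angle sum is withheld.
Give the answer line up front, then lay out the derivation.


Answer: defect(P1) = (5/6)*pi

V = 4, E = 6, F = 4; chi = V - E + F = 2
Gauss-Bonnet: total defect = 2*pi*chi = 4*pi; visible defects sum to (19/6)*pi
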